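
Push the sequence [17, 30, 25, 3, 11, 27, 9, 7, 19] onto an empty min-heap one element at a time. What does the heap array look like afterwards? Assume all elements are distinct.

[3, 7, 9, 11, 17, 27, 25, 30, 19]

Insert 17:
  append 17 at index 0 → [17] (no swap needed)
Insert 30:
  append 30 at index 1 → [17, 30] (no swap needed)
Insert 25:
  append 25 at index 2 → [17, 30, 25] (no swap needed)
Insert 3:
  append 3 at index 3 → [17, 30, 25, 3]
  3 < parent 30 at index 1, swap → [17, 3, 25, 30]
  3 < parent 17 at index 0, swap → [3, 17, 25, 30]
Insert 11:
  append 11 at index 4 → [3, 17, 25, 30, 11]
  11 < parent 17 at index 1, swap → [3, 11, 25, 30, 17]
Insert 27:
  append 27 at index 5 → [3, 11, 25, 30, 17, 27] (no swap needed)
Insert 9:
  append 9 at index 6 → [3, 11, 25, 30, 17, 27, 9]
  9 < parent 25 at index 2, swap → [3, 11, 9, 30, 17, 27, 25]
Insert 7:
  append 7 at index 7 → [3, 11, 9, 30, 17, 27, 25, 7]
  7 < parent 30 at index 3, swap → [3, 11, 9, 7, 17, 27, 25, 30]
  7 < parent 11 at index 1, swap → [3, 7, 9, 11, 17, 27, 25, 30]
Insert 19:
  append 19 at index 8 → [3, 7, 9, 11, 17, 27, 25, 30, 19] (no swap needed)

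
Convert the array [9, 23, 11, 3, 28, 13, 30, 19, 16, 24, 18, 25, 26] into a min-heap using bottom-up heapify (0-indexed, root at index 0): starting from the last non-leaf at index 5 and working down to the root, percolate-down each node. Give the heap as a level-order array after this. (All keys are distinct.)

[3, 9, 11, 16, 18, 13, 30, 19, 23, 24, 28, 25, 26]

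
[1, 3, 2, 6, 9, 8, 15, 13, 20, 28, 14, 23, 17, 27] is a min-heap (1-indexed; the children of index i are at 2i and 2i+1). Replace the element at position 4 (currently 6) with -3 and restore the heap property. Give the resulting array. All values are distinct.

[-3, 1, 2, 3, 9, 8, 15, 13, 20, 28, 14, 23, 17, 27]

set index 4 from 6 to -3 → [1, 3, 2, -3, 9, 8, 15, 13, 20, 28, 14, 23, 17, 27]
-3 < parent 3 at index 2, swap → [1, -3, 2, 3, 9, 8, 15, 13, 20, 28, 14, 23, 17, 27]
-3 < parent 1 at index 1, swap → [-3, 1, 2, 3, 9, 8, 15, 13, 20, 28, 14, 23, 17, 27]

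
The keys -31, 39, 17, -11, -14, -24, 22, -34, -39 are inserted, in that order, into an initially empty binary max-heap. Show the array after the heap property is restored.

[39, -11, 22, -31, -14, -24, 17, -34, -39]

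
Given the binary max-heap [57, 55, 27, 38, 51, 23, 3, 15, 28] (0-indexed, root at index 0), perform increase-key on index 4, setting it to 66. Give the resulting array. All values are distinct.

set index 4 from 51 to 66 → [57, 55, 27, 38, 66, 23, 3, 15, 28]
66 > parent 55 at index 1, swap → [57, 66, 27, 38, 55, 23, 3, 15, 28]
66 > parent 57 at index 0, swap → [66, 57, 27, 38, 55, 23, 3, 15, 28]

[66, 57, 27, 38, 55, 23, 3, 15, 28]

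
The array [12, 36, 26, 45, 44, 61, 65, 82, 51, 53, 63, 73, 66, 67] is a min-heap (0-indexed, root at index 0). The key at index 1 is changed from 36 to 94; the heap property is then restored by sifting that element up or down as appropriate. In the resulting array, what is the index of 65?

set index 1 from 36 to 94 → [12, 94, 26, 45, 44, 61, 65, 82, 51, 53, 63, 73, 66, 67]
94 vs smaller child 44 at index 4, swap → [12, 44, 26, 45, 94, 61, 65, 82, 51, 53, 63, 73, 66, 67]
94 vs smaller child 53 at index 9, swap → [12, 44, 26, 45, 53, 61, 65, 82, 51, 94, 63, 73, 66, 67]
resulting array: [12, 44, 26, 45, 53, 61, 65, 82, 51, 94, 63, 73, 66, 67]

6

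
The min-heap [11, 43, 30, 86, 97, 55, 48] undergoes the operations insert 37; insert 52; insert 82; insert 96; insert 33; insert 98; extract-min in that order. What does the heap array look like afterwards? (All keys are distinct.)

[30, 37, 33, 43, 82, 55, 48, 86, 52, 97, 96, 98]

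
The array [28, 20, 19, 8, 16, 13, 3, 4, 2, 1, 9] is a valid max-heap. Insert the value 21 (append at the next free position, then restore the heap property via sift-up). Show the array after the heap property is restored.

append 21 at index 11 → [28, 20, 19, 8, 16, 13, 3, 4, 2, 1, 9, 21]
21 > parent 13 at index 5, swap → [28, 20, 19, 8, 16, 21, 3, 4, 2, 1, 9, 13]
21 > parent 19 at index 2, swap → [28, 20, 21, 8, 16, 19, 3, 4, 2, 1, 9, 13]

[28, 20, 21, 8, 16, 19, 3, 4, 2, 1, 9, 13]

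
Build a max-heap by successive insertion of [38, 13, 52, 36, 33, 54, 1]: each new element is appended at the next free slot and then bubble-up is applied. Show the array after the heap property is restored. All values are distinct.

Insert 38:
  append 38 at index 0 → [38] (no swap needed)
Insert 13:
  append 13 at index 1 → [38, 13] (no swap needed)
Insert 52:
  append 52 at index 2 → [38, 13, 52]
  52 > parent 38 at index 0, swap → [52, 13, 38]
Insert 36:
  append 36 at index 3 → [52, 13, 38, 36]
  36 > parent 13 at index 1, swap → [52, 36, 38, 13]
Insert 33:
  append 33 at index 4 → [52, 36, 38, 13, 33] (no swap needed)
Insert 54:
  append 54 at index 5 → [52, 36, 38, 13, 33, 54]
  54 > parent 38 at index 2, swap → [52, 36, 54, 13, 33, 38]
  54 > parent 52 at index 0, swap → [54, 36, 52, 13, 33, 38]
Insert 1:
  append 1 at index 6 → [54, 36, 52, 13, 33, 38, 1] (no swap needed)

[54, 36, 52, 13, 33, 38, 1]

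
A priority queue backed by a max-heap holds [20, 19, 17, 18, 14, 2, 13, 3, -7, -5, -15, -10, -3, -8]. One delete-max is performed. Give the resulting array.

remove root 20; move last element -8 to root → [-8, 19, 17, 18, 14, 2, 13, 3, -7, -5, -15, -10, -3]
-8 vs larger child 19 at index 1, swap → [19, -8, 17, 18, 14, 2, 13, 3, -7, -5, -15, -10, -3]
-8 vs larger child 18 at index 3, swap → [19, 18, 17, -8, 14, 2, 13, 3, -7, -5, -15, -10, -3]
-8 vs larger child 3 at index 7, swap → [19, 18, 17, 3, 14, 2, 13, -8, -7, -5, -15, -10, -3]

[19, 18, 17, 3, 14, 2, 13, -8, -7, -5, -15, -10, -3]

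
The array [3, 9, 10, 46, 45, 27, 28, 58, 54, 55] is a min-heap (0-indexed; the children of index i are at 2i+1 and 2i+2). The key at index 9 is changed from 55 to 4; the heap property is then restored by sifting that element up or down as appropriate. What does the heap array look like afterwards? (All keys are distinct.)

set index 9 from 55 to 4 → [3, 9, 10, 46, 45, 27, 28, 58, 54, 4]
4 < parent 45 at index 4, swap → [3, 9, 10, 46, 4, 27, 28, 58, 54, 45]
4 < parent 9 at index 1, swap → [3, 4, 10, 46, 9, 27, 28, 58, 54, 45]

[3, 4, 10, 46, 9, 27, 28, 58, 54, 45]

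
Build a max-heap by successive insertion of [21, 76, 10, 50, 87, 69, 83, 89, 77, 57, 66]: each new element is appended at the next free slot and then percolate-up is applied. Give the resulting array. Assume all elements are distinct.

Insert 21:
  append 21 at index 0 → [21] (no swap needed)
Insert 76:
  append 76 at index 1 → [21, 76]
  76 > parent 21 at index 0, swap → [76, 21]
Insert 10:
  append 10 at index 2 → [76, 21, 10] (no swap needed)
Insert 50:
  append 50 at index 3 → [76, 21, 10, 50]
  50 > parent 21 at index 1, swap → [76, 50, 10, 21]
Insert 87:
  append 87 at index 4 → [76, 50, 10, 21, 87]
  87 > parent 50 at index 1, swap → [76, 87, 10, 21, 50]
  87 > parent 76 at index 0, swap → [87, 76, 10, 21, 50]
Insert 69:
  append 69 at index 5 → [87, 76, 10, 21, 50, 69]
  69 > parent 10 at index 2, swap → [87, 76, 69, 21, 50, 10]
Insert 83:
  append 83 at index 6 → [87, 76, 69, 21, 50, 10, 83]
  83 > parent 69 at index 2, swap → [87, 76, 83, 21, 50, 10, 69]
Insert 89:
  append 89 at index 7 → [87, 76, 83, 21, 50, 10, 69, 89]
  89 > parent 21 at index 3, swap → [87, 76, 83, 89, 50, 10, 69, 21]
  89 > parent 76 at index 1, swap → [87, 89, 83, 76, 50, 10, 69, 21]
  89 > parent 87 at index 0, swap → [89, 87, 83, 76, 50, 10, 69, 21]
Insert 77:
  append 77 at index 8 → [89, 87, 83, 76, 50, 10, 69, 21, 77]
  77 > parent 76 at index 3, swap → [89, 87, 83, 77, 50, 10, 69, 21, 76]
Insert 57:
  append 57 at index 9 → [89, 87, 83, 77, 50, 10, 69, 21, 76, 57]
  57 > parent 50 at index 4, swap → [89, 87, 83, 77, 57, 10, 69, 21, 76, 50]
Insert 66:
  append 66 at index 10 → [89, 87, 83, 77, 57, 10, 69, 21, 76, 50, 66]
  66 > parent 57 at index 4, swap → [89, 87, 83, 77, 66, 10, 69, 21, 76, 50, 57]

[89, 87, 83, 77, 66, 10, 69, 21, 76, 50, 57]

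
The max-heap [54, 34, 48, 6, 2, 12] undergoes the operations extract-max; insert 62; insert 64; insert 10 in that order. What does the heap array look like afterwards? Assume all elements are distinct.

extract-max → returns 54:
  remove root 54; move last element 12 to root → [12, 34, 48, 6, 2]
  12 vs larger child 48 at index 2, swap → [48, 34, 12, 6, 2]
insert 62:
  append 62 at index 5 → [48, 34, 12, 6, 2, 62]
  62 > parent 12 at index 2, swap → [48, 34, 62, 6, 2, 12]
  62 > parent 48 at index 0, swap → [62, 34, 48, 6, 2, 12]
insert 64:
  append 64 at index 6 → [62, 34, 48, 6, 2, 12, 64]
  64 > parent 48 at index 2, swap → [62, 34, 64, 6, 2, 12, 48]
  64 > parent 62 at index 0, swap → [64, 34, 62, 6, 2, 12, 48]
insert 10:
  append 10 at index 7 → [64, 34, 62, 6, 2, 12, 48, 10]
  10 > parent 6 at index 3, swap → [64, 34, 62, 10, 2, 12, 48, 6]

[64, 34, 62, 10, 2, 12, 48, 6]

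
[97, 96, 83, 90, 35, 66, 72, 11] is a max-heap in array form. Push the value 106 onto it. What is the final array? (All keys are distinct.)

append 106 at index 8 → [97, 96, 83, 90, 35, 66, 72, 11, 106]
106 > parent 90 at index 3, swap → [97, 96, 83, 106, 35, 66, 72, 11, 90]
106 > parent 96 at index 1, swap → [97, 106, 83, 96, 35, 66, 72, 11, 90]
106 > parent 97 at index 0, swap → [106, 97, 83, 96, 35, 66, 72, 11, 90]

[106, 97, 83, 96, 35, 66, 72, 11, 90]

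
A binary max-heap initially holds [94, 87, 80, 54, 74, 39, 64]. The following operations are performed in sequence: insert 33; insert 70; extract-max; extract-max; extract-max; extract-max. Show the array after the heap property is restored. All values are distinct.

[70, 54, 64, 33, 39]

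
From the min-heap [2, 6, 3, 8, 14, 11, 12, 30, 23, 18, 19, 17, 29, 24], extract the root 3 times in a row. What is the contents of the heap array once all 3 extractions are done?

extract-min #1 returns 2:
  remove root 2; move last element 24 to root → [24, 6, 3, 8, 14, 11, 12, 30, 23, 18, 19, 17, 29]
  24 vs smaller child 3 at index 2, swap → [3, 6, 24, 8, 14, 11, 12, 30, 23, 18, 19, 17, 29]
  24 vs smaller child 11 at index 5, swap → [3, 6, 11, 8, 14, 24, 12, 30, 23, 18, 19, 17, 29]
  24 vs smaller child 17 at index 11, swap → [3, 6, 11, 8, 14, 17, 12, 30, 23, 18, 19, 24, 29]
extract-min #2 returns 3:
  remove root 3; move last element 29 to root → [29, 6, 11, 8, 14, 17, 12, 30, 23, 18, 19, 24]
  29 vs smaller child 6 at index 1, swap → [6, 29, 11, 8, 14, 17, 12, 30, 23, 18, 19, 24]
  29 vs smaller child 8 at index 3, swap → [6, 8, 11, 29, 14, 17, 12, 30, 23, 18, 19, 24]
  29 vs smaller child 23 at index 8, swap → [6, 8, 11, 23, 14, 17, 12, 30, 29, 18, 19, 24]
extract-min #3 returns 6:
  remove root 6; move last element 24 to root → [24, 8, 11, 23, 14, 17, 12, 30, 29, 18, 19]
  24 vs smaller child 8 at index 1, swap → [8, 24, 11, 23, 14, 17, 12, 30, 29, 18, 19]
  24 vs smaller child 14 at index 4, swap → [8, 14, 11, 23, 24, 17, 12, 30, 29, 18, 19]
  24 vs smaller child 18 at index 9, swap → [8, 14, 11, 23, 18, 17, 12, 30, 29, 24, 19]

[8, 14, 11, 23, 18, 17, 12, 30, 29, 24, 19]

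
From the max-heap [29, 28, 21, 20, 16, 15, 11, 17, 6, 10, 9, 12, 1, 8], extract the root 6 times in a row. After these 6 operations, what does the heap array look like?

[15, 10, 12, 8, 9, 6, 11, 1]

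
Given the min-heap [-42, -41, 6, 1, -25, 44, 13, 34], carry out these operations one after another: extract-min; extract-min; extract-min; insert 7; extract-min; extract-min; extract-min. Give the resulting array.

[13, 44, 34]

extract-min → returns -42:
  remove root -42; move last element 34 to root → [34, -41, 6, 1, -25, 44, 13]
  34 vs smaller child -41 at index 1, swap → [-41, 34, 6, 1, -25, 44, 13]
  34 vs smaller child -25 at index 4, swap → [-41, -25, 6, 1, 34, 44, 13]
extract-min → returns -41:
  remove root -41; move last element 13 to root → [13, -25, 6, 1, 34, 44]
  13 vs smaller child -25 at index 1, swap → [-25, 13, 6, 1, 34, 44]
  13 vs smaller child 1 at index 3, swap → [-25, 1, 6, 13, 34, 44]
extract-min → returns -25:
  remove root -25; move last element 44 to root → [44, 1, 6, 13, 34]
  44 vs smaller child 1 at index 1, swap → [1, 44, 6, 13, 34]
  44 vs smaller child 13 at index 3, swap → [1, 13, 6, 44, 34]
insert 7:
  append 7 at index 5 → [1, 13, 6, 44, 34, 7] (no swap needed)
extract-min → returns 1:
  remove root 1; move last element 7 to root → [7, 13, 6, 44, 34]
  7 vs smaller child 6 at index 2, swap → [6, 13, 7, 44, 34]
extract-min → returns 6:
  remove root 6; move last element 34 to root → [34, 13, 7, 44]
  34 vs smaller child 7 at index 2, swap → [7, 13, 34, 44]
extract-min → returns 7:
  remove root 7; move last element 44 to root → [44, 13, 34]
  44 vs smaller child 13 at index 1, swap → [13, 44, 34]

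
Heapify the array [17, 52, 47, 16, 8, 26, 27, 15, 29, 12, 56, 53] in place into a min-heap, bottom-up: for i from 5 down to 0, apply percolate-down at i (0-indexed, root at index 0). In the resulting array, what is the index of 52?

sift down from index 5: already satisfies heap property
sift down from index 4: already satisfies heap property
sift down from index 3:
  16 vs smaller child 15 at index 7, swap → [17, 52, 47, 15, 8, 26, 27, 16, 29, 12, 56, 53]
sift down from index 2:
  47 vs smaller child 26 at index 5, swap → [17, 52, 26, 15, 8, 47, 27, 16, 29, 12, 56, 53]
sift down from index 1:
  52 vs smaller child 8 at index 4, swap → [17, 8, 26, 15, 52, 47, 27, 16, 29, 12, 56, 53]
  52 vs smaller child 12 at index 9, swap → [17, 8, 26, 15, 12, 47, 27, 16, 29, 52, 56, 53]
sift down from index 0:
  17 vs smaller child 8 at index 1, swap → [8, 17, 26, 15, 12, 47, 27, 16, 29, 52, 56, 53]
  17 vs smaller child 12 at index 4, swap → [8, 12, 26, 15, 17, 47, 27, 16, 29, 52, 56, 53]
resulting array: [8, 12, 26, 15, 17, 47, 27, 16, 29, 52, 56, 53]

9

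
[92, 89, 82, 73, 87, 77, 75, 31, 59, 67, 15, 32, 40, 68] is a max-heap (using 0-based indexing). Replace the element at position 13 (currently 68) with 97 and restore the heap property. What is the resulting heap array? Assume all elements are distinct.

set index 13 from 68 to 97 → [92, 89, 82, 73, 87, 77, 75, 31, 59, 67, 15, 32, 40, 97]
97 > parent 75 at index 6, swap → [92, 89, 82, 73, 87, 77, 97, 31, 59, 67, 15, 32, 40, 75]
97 > parent 82 at index 2, swap → [92, 89, 97, 73, 87, 77, 82, 31, 59, 67, 15, 32, 40, 75]
97 > parent 92 at index 0, swap → [97, 89, 92, 73, 87, 77, 82, 31, 59, 67, 15, 32, 40, 75]

[97, 89, 92, 73, 87, 77, 82, 31, 59, 67, 15, 32, 40, 75]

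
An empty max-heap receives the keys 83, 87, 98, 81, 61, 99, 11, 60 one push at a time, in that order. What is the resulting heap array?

[99, 83, 98, 81, 61, 87, 11, 60]

Insert 83:
  append 83 at index 0 → [83] (no swap needed)
Insert 87:
  append 87 at index 1 → [83, 87]
  87 > parent 83 at index 0, swap → [87, 83]
Insert 98:
  append 98 at index 2 → [87, 83, 98]
  98 > parent 87 at index 0, swap → [98, 83, 87]
Insert 81:
  append 81 at index 3 → [98, 83, 87, 81] (no swap needed)
Insert 61:
  append 61 at index 4 → [98, 83, 87, 81, 61] (no swap needed)
Insert 99:
  append 99 at index 5 → [98, 83, 87, 81, 61, 99]
  99 > parent 87 at index 2, swap → [98, 83, 99, 81, 61, 87]
  99 > parent 98 at index 0, swap → [99, 83, 98, 81, 61, 87]
Insert 11:
  append 11 at index 6 → [99, 83, 98, 81, 61, 87, 11] (no swap needed)
Insert 60:
  append 60 at index 7 → [99, 83, 98, 81, 61, 87, 11, 60] (no swap needed)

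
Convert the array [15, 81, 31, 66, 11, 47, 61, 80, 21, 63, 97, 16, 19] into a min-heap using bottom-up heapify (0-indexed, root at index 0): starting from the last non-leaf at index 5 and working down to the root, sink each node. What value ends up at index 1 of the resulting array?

15

sift down from index 5:
  47 vs smaller child 16 at index 11, swap → [15, 81, 31, 66, 11, 16, 61, 80, 21, 63, 97, 47, 19]
sift down from index 4: already satisfies heap property
sift down from index 3:
  66 vs smaller child 21 at index 8, swap → [15, 81, 31, 21, 11, 16, 61, 80, 66, 63, 97, 47, 19]
sift down from index 2:
  31 vs smaller child 16 at index 5, swap → [15, 81, 16, 21, 11, 31, 61, 80, 66, 63, 97, 47, 19]
  31 vs smaller child 19 at index 12, swap → [15, 81, 16, 21, 11, 19, 61, 80, 66, 63, 97, 47, 31]
sift down from index 1:
  81 vs smaller child 11 at index 4, swap → [15, 11, 16, 21, 81, 19, 61, 80, 66, 63, 97, 47, 31]
  81 vs smaller child 63 at index 9, swap → [15, 11, 16, 21, 63, 19, 61, 80, 66, 81, 97, 47, 31]
sift down from index 0:
  15 vs smaller child 11 at index 1, swap → [11, 15, 16, 21, 63, 19, 61, 80, 66, 81, 97, 47, 31]
resulting array: [11, 15, 16, 21, 63, 19, 61, 80, 66, 81, 97, 47, 31]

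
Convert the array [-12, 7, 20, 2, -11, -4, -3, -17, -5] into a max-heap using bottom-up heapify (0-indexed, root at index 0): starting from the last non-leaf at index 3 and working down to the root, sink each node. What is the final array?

[20, 7, -3, 2, -11, -4, -12, -17, -5]

sift down from index 3: already satisfies heap property
sift down from index 2: already satisfies heap property
sift down from index 1: already satisfies heap property
sift down from index 0:
  -12 vs larger child 20 at index 2, swap → [20, 7, -12, 2, -11, -4, -3, -17, -5]
  -12 vs larger child -3 at index 6, swap → [20, 7, -3, 2, -11, -4, -12, -17, -5]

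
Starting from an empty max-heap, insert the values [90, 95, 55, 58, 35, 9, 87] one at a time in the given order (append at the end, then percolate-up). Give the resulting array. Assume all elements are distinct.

[95, 90, 87, 58, 35, 9, 55]

Insert 90:
  append 90 at index 0 → [90] (no swap needed)
Insert 95:
  append 95 at index 1 → [90, 95]
  95 > parent 90 at index 0, swap → [95, 90]
Insert 55:
  append 55 at index 2 → [95, 90, 55] (no swap needed)
Insert 58:
  append 58 at index 3 → [95, 90, 55, 58] (no swap needed)
Insert 35:
  append 35 at index 4 → [95, 90, 55, 58, 35] (no swap needed)
Insert 9:
  append 9 at index 5 → [95, 90, 55, 58, 35, 9] (no swap needed)
Insert 87:
  append 87 at index 6 → [95, 90, 55, 58, 35, 9, 87]
  87 > parent 55 at index 2, swap → [95, 90, 87, 58, 35, 9, 55]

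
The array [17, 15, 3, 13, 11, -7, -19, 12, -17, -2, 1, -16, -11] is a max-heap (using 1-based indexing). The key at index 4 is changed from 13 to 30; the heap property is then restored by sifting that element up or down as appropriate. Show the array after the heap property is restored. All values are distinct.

set index 4 from 13 to 30 → [17, 15, 3, 30, 11, -7, -19, 12, -17, -2, 1, -16, -11]
30 > parent 15 at index 2, swap → [17, 30, 3, 15, 11, -7, -19, 12, -17, -2, 1, -16, -11]
30 > parent 17 at index 1, swap → [30, 17, 3, 15, 11, -7, -19, 12, -17, -2, 1, -16, -11]

[30, 17, 3, 15, 11, -7, -19, 12, -17, -2, 1, -16, -11]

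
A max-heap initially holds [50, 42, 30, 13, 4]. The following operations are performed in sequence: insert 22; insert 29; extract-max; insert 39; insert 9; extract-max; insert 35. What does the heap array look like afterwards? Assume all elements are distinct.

[39, 35, 30, 29, 4, 22, 9, 13]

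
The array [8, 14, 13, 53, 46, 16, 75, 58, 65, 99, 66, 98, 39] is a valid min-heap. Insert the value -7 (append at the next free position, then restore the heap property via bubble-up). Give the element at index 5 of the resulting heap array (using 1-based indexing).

46

append -7 at index 14 → [8, 14, 13, 53, 46, 16, 75, 58, 65, 99, 66, 98, 39, -7]
-7 < parent 75 at index 7, swap → [8, 14, 13, 53, 46, 16, -7, 58, 65, 99, 66, 98, 39, 75]
-7 < parent 13 at index 3, swap → [8, 14, -7, 53, 46, 16, 13, 58, 65, 99, 66, 98, 39, 75]
-7 < parent 8 at index 1, swap → [-7, 14, 8, 53, 46, 16, 13, 58, 65, 99, 66, 98, 39, 75]
resulting array: [-7, 14, 8, 53, 46, 16, 13, 58, 65, 99, 66, 98, 39, 75]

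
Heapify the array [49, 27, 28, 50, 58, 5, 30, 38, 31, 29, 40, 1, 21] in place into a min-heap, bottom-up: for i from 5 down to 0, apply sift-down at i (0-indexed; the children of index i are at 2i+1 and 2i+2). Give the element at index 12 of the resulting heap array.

sift down from index 5:
  5 vs smaller child 1 at index 11, swap → [49, 27, 28, 50, 58, 1, 30, 38, 31, 29, 40, 5, 21]
sift down from index 4:
  58 vs smaller child 29 at index 9, swap → [49, 27, 28, 50, 29, 1, 30, 38, 31, 58, 40, 5, 21]
sift down from index 3:
  50 vs smaller child 31 at index 8, swap → [49, 27, 28, 31, 29, 1, 30, 38, 50, 58, 40, 5, 21]
sift down from index 2:
  28 vs smaller child 1 at index 5, swap → [49, 27, 1, 31, 29, 28, 30, 38, 50, 58, 40, 5, 21]
  28 vs smaller child 5 at index 11, swap → [49, 27, 1, 31, 29, 5, 30, 38, 50, 58, 40, 28, 21]
sift down from index 1: already satisfies heap property
sift down from index 0:
  49 vs smaller child 1 at index 2, swap → [1, 27, 49, 31, 29, 5, 30, 38, 50, 58, 40, 28, 21]
  49 vs smaller child 5 at index 5, swap → [1, 27, 5, 31, 29, 49, 30, 38, 50, 58, 40, 28, 21]
  49 vs smaller child 21 at index 12, swap → [1, 27, 5, 31, 29, 21, 30, 38, 50, 58, 40, 28, 49]
resulting array: [1, 27, 5, 31, 29, 21, 30, 38, 50, 58, 40, 28, 49]

49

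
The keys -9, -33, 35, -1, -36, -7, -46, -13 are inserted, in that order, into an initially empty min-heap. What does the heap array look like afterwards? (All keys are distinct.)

[-46, -33, -36, -13, -9, 35, -7, -1]

Insert -9:
  append -9 at index 0 → [-9] (no swap needed)
Insert -33:
  append -33 at index 1 → [-9, -33]
  -33 < parent -9 at index 0, swap → [-33, -9]
Insert 35:
  append 35 at index 2 → [-33, -9, 35] (no swap needed)
Insert -1:
  append -1 at index 3 → [-33, -9, 35, -1] (no swap needed)
Insert -36:
  append -36 at index 4 → [-33, -9, 35, -1, -36]
  -36 < parent -9 at index 1, swap → [-33, -36, 35, -1, -9]
  -36 < parent -33 at index 0, swap → [-36, -33, 35, -1, -9]
Insert -7:
  append -7 at index 5 → [-36, -33, 35, -1, -9, -7]
  -7 < parent 35 at index 2, swap → [-36, -33, -7, -1, -9, 35]
Insert -46:
  append -46 at index 6 → [-36, -33, -7, -1, -9, 35, -46]
  -46 < parent -7 at index 2, swap → [-36, -33, -46, -1, -9, 35, -7]
  -46 < parent -36 at index 0, swap → [-46, -33, -36, -1, -9, 35, -7]
Insert -13:
  append -13 at index 7 → [-46, -33, -36, -1, -9, 35, -7, -13]
  -13 < parent -1 at index 3, swap → [-46, -33, -36, -13, -9, 35, -7, -1]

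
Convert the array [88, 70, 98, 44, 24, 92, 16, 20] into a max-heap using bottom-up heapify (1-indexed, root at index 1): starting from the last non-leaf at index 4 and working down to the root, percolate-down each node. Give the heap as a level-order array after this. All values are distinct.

sift down from index 4: already satisfies heap property
sift down from index 3: already satisfies heap property
sift down from index 2: already satisfies heap property
sift down from index 1:
  88 vs larger child 98 at index 3, swap → [98, 70, 88, 44, 24, 92, 16, 20]
  88 vs larger child 92 at index 6, swap → [98, 70, 92, 44, 24, 88, 16, 20]

[98, 70, 92, 44, 24, 88, 16, 20]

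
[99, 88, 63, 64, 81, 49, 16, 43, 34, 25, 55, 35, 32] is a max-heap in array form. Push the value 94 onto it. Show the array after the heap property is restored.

append 94 at index 13 → [99, 88, 63, 64, 81, 49, 16, 43, 34, 25, 55, 35, 32, 94]
94 > parent 16 at index 6, swap → [99, 88, 63, 64, 81, 49, 94, 43, 34, 25, 55, 35, 32, 16]
94 > parent 63 at index 2, swap → [99, 88, 94, 64, 81, 49, 63, 43, 34, 25, 55, 35, 32, 16]

[99, 88, 94, 64, 81, 49, 63, 43, 34, 25, 55, 35, 32, 16]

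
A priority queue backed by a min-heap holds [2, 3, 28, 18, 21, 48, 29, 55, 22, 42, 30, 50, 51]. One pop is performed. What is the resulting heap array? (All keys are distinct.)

remove root 2; move last element 51 to root → [51, 3, 28, 18, 21, 48, 29, 55, 22, 42, 30, 50]
51 vs smaller child 3 at index 1, swap → [3, 51, 28, 18, 21, 48, 29, 55, 22, 42, 30, 50]
51 vs smaller child 18 at index 3, swap → [3, 18, 28, 51, 21, 48, 29, 55, 22, 42, 30, 50]
51 vs smaller child 22 at index 8, swap → [3, 18, 28, 22, 21, 48, 29, 55, 51, 42, 30, 50]

[3, 18, 28, 22, 21, 48, 29, 55, 51, 42, 30, 50]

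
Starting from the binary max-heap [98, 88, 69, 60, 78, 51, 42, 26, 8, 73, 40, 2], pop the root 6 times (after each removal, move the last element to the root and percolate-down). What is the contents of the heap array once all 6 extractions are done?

[51, 40, 42, 26, 2, 8]

extract-max #1 returns 98:
  remove root 98; move last element 2 to root → [2, 88, 69, 60, 78, 51, 42, 26, 8, 73, 40]
  2 vs larger child 88 at index 1, swap → [88, 2, 69, 60, 78, 51, 42, 26, 8, 73, 40]
  2 vs larger child 78 at index 4, swap → [88, 78, 69, 60, 2, 51, 42, 26, 8, 73, 40]
  2 vs larger child 73 at index 9, swap → [88, 78, 69, 60, 73, 51, 42, 26, 8, 2, 40]
extract-max #2 returns 88:
  remove root 88; move last element 40 to root → [40, 78, 69, 60, 73, 51, 42, 26, 8, 2]
  40 vs larger child 78 at index 1, swap → [78, 40, 69, 60, 73, 51, 42, 26, 8, 2]
  40 vs larger child 73 at index 4, swap → [78, 73, 69, 60, 40, 51, 42, 26, 8, 2]
extract-max #3 returns 78:
  remove root 78; move last element 2 to root → [2, 73, 69, 60, 40, 51, 42, 26, 8]
  2 vs larger child 73 at index 1, swap → [73, 2, 69, 60, 40, 51, 42, 26, 8]
  2 vs larger child 60 at index 3, swap → [73, 60, 69, 2, 40, 51, 42, 26, 8]
  2 vs larger child 26 at index 7, swap → [73, 60, 69, 26, 40, 51, 42, 2, 8]
extract-max #4 returns 73:
  remove root 73; move last element 8 to root → [8, 60, 69, 26, 40, 51, 42, 2]
  8 vs larger child 69 at index 2, swap → [69, 60, 8, 26, 40, 51, 42, 2]
  8 vs larger child 51 at index 5, swap → [69, 60, 51, 26, 40, 8, 42, 2]
extract-max #5 returns 69:
  remove root 69; move last element 2 to root → [2, 60, 51, 26, 40, 8, 42]
  2 vs larger child 60 at index 1, swap → [60, 2, 51, 26, 40, 8, 42]
  2 vs larger child 40 at index 4, swap → [60, 40, 51, 26, 2, 8, 42]
extract-max #6 returns 60:
  remove root 60; move last element 42 to root → [42, 40, 51, 26, 2, 8]
  42 vs larger child 51 at index 2, swap → [51, 40, 42, 26, 2, 8]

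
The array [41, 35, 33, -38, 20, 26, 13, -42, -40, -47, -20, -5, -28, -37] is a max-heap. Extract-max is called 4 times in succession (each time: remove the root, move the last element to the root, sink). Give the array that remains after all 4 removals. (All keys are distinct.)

extract-max #1 returns 41:
  remove root 41; move last element -37 to root → [-37, 35, 33, -38, 20, 26, 13, -42, -40, -47, -20, -5, -28]
  -37 vs larger child 35 at index 1, swap → [35, -37, 33, -38, 20, 26, 13, -42, -40, -47, -20, -5, -28]
  -37 vs larger child 20 at index 4, swap → [35, 20, 33, -38, -37, 26, 13, -42, -40, -47, -20, -5, -28]
  -37 vs larger child -20 at index 10, swap → [35, 20, 33, -38, -20, 26, 13, -42, -40, -47, -37, -5, -28]
extract-max #2 returns 35:
  remove root 35; move last element -28 to root → [-28, 20, 33, -38, -20, 26, 13, -42, -40, -47, -37, -5]
  -28 vs larger child 33 at index 2, swap → [33, 20, -28, -38, -20, 26, 13, -42, -40, -47, -37, -5]
  -28 vs larger child 26 at index 5, swap → [33, 20, 26, -38, -20, -28, 13, -42, -40, -47, -37, -5]
  -28 vs only child -5 at index 11, swap → [33, 20, 26, -38, -20, -5, 13, -42, -40, -47, -37, -28]
extract-max #3 returns 33:
  remove root 33; move last element -28 to root → [-28, 20, 26, -38, -20, -5, 13, -42, -40, -47, -37]
  -28 vs larger child 26 at index 2, swap → [26, 20, -28, -38, -20, -5, 13, -42, -40, -47, -37]
  -28 vs larger child 13 at index 6, swap → [26, 20, 13, -38, -20, -5, -28, -42, -40, -47, -37]
extract-max #4 returns 26:
  remove root 26; move last element -37 to root → [-37, 20, 13, -38, -20, -5, -28, -42, -40, -47]
  -37 vs larger child 20 at index 1, swap → [20, -37, 13, -38, -20, -5, -28, -42, -40, -47]
  -37 vs larger child -20 at index 4, swap → [20, -20, 13, -38, -37, -5, -28, -42, -40, -47]

[20, -20, 13, -38, -37, -5, -28, -42, -40, -47]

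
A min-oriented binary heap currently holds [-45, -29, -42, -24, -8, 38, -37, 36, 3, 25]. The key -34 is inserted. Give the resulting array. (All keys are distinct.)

append -34 at index 10 → [-45, -29, -42, -24, -8, 38, -37, 36, 3, 25, -34]
-34 < parent -8 at index 4, swap → [-45, -29, -42, -24, -34, 38, -37, 36, 3, 25, -8]
-34 < parent -29 at index 1, swap → [-45, -34, -42, -24, -29, 38, -37, 36, 3, 25, -8]

[-45, -34, -42, -24, -29, 38, -37, 36, 3, 25, -8]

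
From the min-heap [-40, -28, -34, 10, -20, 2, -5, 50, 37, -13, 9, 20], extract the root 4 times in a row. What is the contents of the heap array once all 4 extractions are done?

[-13, 9, -5, 10, 37, 2, 20, 50]

extract-min #1 returns -40:
  remove root -40; move last element 20 to root → [20, -28, -34, 10, -20, 2, -5, 50, 37, -13, 9]
  20 vs smaller child -34 at index 2, swap → [-34, -28, 20, 10, -20, 2, -5, 50, 37, -13, 9]
  20 vs smaller child -5 at index 6, swap → [-34, -28, -5, 10, -20, 2, 20, 50, 37, -13, 9]
extract-min #2 returns -34:
  remove root -34; move last element 9 to root → [9, -28, -5, 10, -20, 2, 20, 50, 37, -13]
  9 vs smaller child -28 at index 1, swap → [-28, 9, -5, 10, -20, 2, 20, 50, 37, -13]
  9 vs smaller child -20 at index 4, swap → [-28, -20, -5, 10, 9, 2, 20, 50, 37, -13]
  9 vs only child -13 at index 9, swap → [-28, -20, -5, 10, -13, 2, 20, 50, 37, 9]
extract-min #3 returns -28:
  remove root -28; move last element 9 to root → [9, -20, -5, 10, -13, 2, 20, 50, 37]
  9 vs smaller child -20 at index 1, swap → [-20, 9, -5, 10, -13, 2, 20, 50, 37]
  9 vs smaller child -13 at index 4, swap → [-20, -13, -5, 10, 9, 2, 20, 50, 37]
extract-min #4 returns -20:
  remove root -20; move last element 37 to root → [37, -13, -5, 10, 9, 2, 20, 50]
  37 vs smaller child -13 at index 1, swap → [-13, 37, -5, 10, 9, 2, 20, 50]
  37 vs smaller child 9 at index 4, swap → [-13, 9, -5, 10, 37, 2, 20, 50]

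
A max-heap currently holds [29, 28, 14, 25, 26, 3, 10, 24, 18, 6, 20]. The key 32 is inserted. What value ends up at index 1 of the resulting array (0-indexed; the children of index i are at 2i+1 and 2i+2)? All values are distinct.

append 32 at index 11 → [29, 28, 14, 25, 26, 3, 10, 24, 18, 6, 20, 32]
32 > parent 3 at index 5, swap → [29, 28, 14, 25, 26, 32, 10, 24, 18, 6, 20, 3]
32 > parent 14 at index 2, swap → [29, 28, 32, 25, 26, 14, 10, 24, 18, 6, 20, 3]
32 > parent 29 at index 0, swap → [32, 28, 29, 25, 26, 14, 10, 24, 18, 6, 20, 3]
resulting array: [32, 28, 29, 25, 26, 14, 10, 24, 18, 6, 20, 3]

28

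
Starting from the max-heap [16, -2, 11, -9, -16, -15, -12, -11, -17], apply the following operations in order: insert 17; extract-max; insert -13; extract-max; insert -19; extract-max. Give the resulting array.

[-2, -9, -12, -11, -13, -15, -16, -19, -17]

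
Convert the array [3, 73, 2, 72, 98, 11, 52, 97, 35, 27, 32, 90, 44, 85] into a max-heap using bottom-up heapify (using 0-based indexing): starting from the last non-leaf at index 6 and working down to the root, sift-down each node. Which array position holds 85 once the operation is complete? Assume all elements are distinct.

sift down from index 6:
  52 vs only child 85 at index 13, swap → [3, 73, 2, 72, 98, 11, 85, 97, 35, 27, 32, 90, 44, 52]
sift down from index 5:
  11 vs larger child 90 at index 11, swap → [3, 73, 2, 72, 98, 90, 85, 97, 35, 27, 32, 11, 44, 52]
sift down from index 4: already satisfies heap property
sift down from index 3:
  72 vs larger child 97 at index 7, swap → [3, 73, 2, 97, 98, 90, 85, 72, 35, 27, 32, 11, 44, 52]
sift down from index 2:
  2 vs larger child 90 at index 5, swap → [3, 73, 90, 97, 98, 2, 85, 72, 35, 27, 32, 11, 44, 52]
  2 vs larger child 44 at index 12, swap → [3, 73, 90, 97, 98, 44, 85, 72, 35, 27, 32, 11, 2, 52]
sift down from index 1:
  73 vs larger child 98 at index 4, swap → [3, 98, 90, 97, 73, 44, 85, 72, 35, 27, 32, 11, 2, 52]
sift down from index 0:
  3 vs larger child 98 at index 1, swap → [98, 3, 90, 97, 73, 44, 85, 72, 35, 27, 32, 11, 2, 52]
  3 vs larger child 97 at index 3, swap → [98, 97, 90, 3, 73, 44, 85, 72, 35, 27, 32, 11, 2, 52]
  3 vs larger child 72 at index 7, swap → [98, 97, 90, 72, 73, 44, 85, 3, 35, 27, 32, 11, 2, 52]
resulting array: [98, 97, 90, 72, 73, 44, 85, 3, 35, 27, 32, 11, 2, 52]

6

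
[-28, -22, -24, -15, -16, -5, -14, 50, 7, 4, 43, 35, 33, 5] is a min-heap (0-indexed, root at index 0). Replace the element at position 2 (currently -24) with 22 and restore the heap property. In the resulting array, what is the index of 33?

12

set index 2 from -24 to 22 → [-28, -22, 22, -15, -16, -5, -14, 50, 7, 4, 43, 35, 33, 5]
22 vs smaller child -14 at index 6, swap → [-28, -22, -14, -15, -16, -5, 22, 50, 7, 4, 43, 35, 33, 5]
22 vs only child 5 at index 13, swap → [-28, -22, -14, -15, -16, -5, 5, 50, 7, 4, 43, 35, 33, 22]
resulting array: [-28, -22, -14, -15, -16, -5, 5, 50, 7, 4, 43, 35, 33, 22]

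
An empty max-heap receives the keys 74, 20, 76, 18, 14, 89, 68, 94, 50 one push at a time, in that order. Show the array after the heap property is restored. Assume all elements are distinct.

[94, 89, 76, 50, 14, 74, 68, 18, 20]

Insert 74:
  append 74 at index 0 → [74] (no swap needed)
Insert 20:
  append 20 at index 1 → [74, 20] (no swap needed)
Insert 76:
  append 76 at index 2 → [74, 20, 76]
  76 > parent 74 at index 0, swap → [76, 20, 74]
Insert 18:
  append 18 at index 3 → [76, 20, 74, 18] (no swap needed)
Insert 14:
  append 14 at index 4 → [76, 20, 74, 18, 14] (no swap needed)
Insert 89:
  append 89 at index 5 → [76, 20, 74, 18, 14, 89]
  89 > parent 74 at index 2, swap → [76, 20, 89, 18, 14, 74]
  89 > parent 76 at index 0, swap → [89, 20, 76, 18, 14, 74]
Insert 68:
  append 68 at index 6 → [89, 20, 76, 18, 14, 74, 68] (no swap needed)
Insert 94:
  append 94 at index 7 → [89, 20, 76, 18, 14, 74, 68, 94]
  94 > parent 18 at index 3, swap → [89, 20, 76, 94, 14, 74, 68, 18]
  94 > parent 20 at index 1, swap → [89, 94, 76, 20, 14, 74, 68, 18]
  94 > parent 89 at index 0, swap → [94, 89, 76, 20, 14, 74, 68, 18]
Insert 50:
  append 50 at index 8 → [94, 89, 76, 20, 14, 74, 68, 18, 50]
  50 > parent 20 at index 3, swap → [94, 89, 76, 50, 14, 74, 68, 18, 20]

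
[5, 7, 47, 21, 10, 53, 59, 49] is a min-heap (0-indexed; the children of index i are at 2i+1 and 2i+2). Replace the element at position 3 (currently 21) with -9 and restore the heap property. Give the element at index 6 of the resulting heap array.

set index 3 from 21 to -9 → [5, 7, 47, -9, 10, 53, 59, 49]
-9 < parent 7 at index 1, swap → [5, -9, 47, 7, 10, 53, 59, 49]
-9 < parent 5 at index 0, swap → [-9, 5, 47, 7, 10, 53, 59, 49]
resulting array: [-9, 5, 47, 7, 10, 53, 59, 49]

59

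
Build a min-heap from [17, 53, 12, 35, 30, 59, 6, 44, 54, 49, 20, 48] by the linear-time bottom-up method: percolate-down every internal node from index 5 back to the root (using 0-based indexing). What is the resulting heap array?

[6, 20, 12, 35, 30, 48, 17, 44, 54, 49, 53, 59]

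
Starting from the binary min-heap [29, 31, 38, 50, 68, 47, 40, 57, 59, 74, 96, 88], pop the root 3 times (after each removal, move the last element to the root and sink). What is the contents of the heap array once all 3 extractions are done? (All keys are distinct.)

[40, 50, 47, 57, 68, 74, 96, 88, 59]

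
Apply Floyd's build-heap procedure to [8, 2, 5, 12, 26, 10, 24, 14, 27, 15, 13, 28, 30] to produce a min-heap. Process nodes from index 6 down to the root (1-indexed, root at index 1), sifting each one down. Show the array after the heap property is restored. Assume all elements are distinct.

[2, 8, 5, 12, 13, 10, 24, 14, 27, 15, 26, 28, 30]

sift down from index 6: already satisfies heap property
sift down from index 5:
  26 vs smaller child 13 at index 11, swap → [8, 2, 5, 12, 13, 10, 24, 14, 27, 15, 26, 28, 30]
sift down from index 4: already satisfies heap property
sift down from index 3: already satisfies heap property
sift down from index 2: already satisfies heap property
sift down from index 1:
  8 vs smaller child 2 at index 2, swap → [2, 8, 5, 12, 13, 10, 24, 14, 27, 15, 26, 28, 30]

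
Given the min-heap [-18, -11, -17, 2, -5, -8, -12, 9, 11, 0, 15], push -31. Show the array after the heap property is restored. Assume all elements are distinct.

[-31, -11, -18, 2, -5, -17, -12, 9, 11, 0, 15, -8]

append -31 at index 11 → [-18, -11, -17, 2, -5, -8, -12, 9, 11, 0, 15, -31]
-31 < parent -8 at index 5, swap → [-18, -11, -17, 2, -5, -31, -12, 9, 11, 0, 15, -8]
-31 < parent -17 at index 2, swap → [-18, -11, -31, 2, -5, -17, -12, 9, 11, 0, 15, -8]
-31 < parent -18 at index 0, swap → [-31, -11, -18, 2, -5, -17, -12, 9, 11, 0, 15, -8]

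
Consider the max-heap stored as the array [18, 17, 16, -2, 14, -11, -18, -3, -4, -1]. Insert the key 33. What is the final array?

append 33 at index 10 → [18, 17, 16, -2, 14, -11, -18, -3, -4, -1, 33]
33 > parent 14 at index 4, swap → [18, 17, 16, -2, 33, -11, -18, -3, -4, -1, 14]
33 > parent 17 at index 1, swap → [18, 33, 16, -2, 17, -11, -18, -3, -4, -1, 14]
33 > parent 18 at index 0, swap → [33, 18, 16, -2, 17, -11, -18, -3, -4, -1, 14]

[33, 18, 16, -2, 17, -11, -18, -3, -4, -1, 14]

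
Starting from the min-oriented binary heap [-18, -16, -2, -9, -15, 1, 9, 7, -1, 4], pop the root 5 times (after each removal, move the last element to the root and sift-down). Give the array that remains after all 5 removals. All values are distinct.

extract-min #1 returns -18:
  remove root -18; move last element 4 to root → [4, -16, -2, -9, -15, 1, 9, 7, -1]
  4 vs smaller child -16 at index 1, swap → [-16, 4, -2, -9, -15, 1, 9, 7, -1]
  4 vs smaller child -15 at index 4, swap → [-16, -15, -2, -9, 4, 1, 9, 7, -1]
extract-min #2 returns -16:
  remove root -16; move last element -1 to root → [-1, -15, -2, -9, 4, 1, 9, 7]
  -1 vs smaller child -15 at index 1, swap → [-15, -1, -2, -9, 4, 1, 9, 7]
  -1 vs smaller child -9 at index 3, swap → [-15, -9, -2, -1, 4, 1, 9, 7]
extract-min #3 returns -15:
  remove root -15; move last element 7 to root → [7, -9, -2, -1, 4, 1, 9]
  7 vs smaller child -9 at index 1, swap → [-9, 7, -2, -1, 4, 1, 9]
  7 vs smaller child -1 at index 3, swap → [-9, -1, -2, 7, 4, 1, 9]
extract-min #4 returns -9:
  remove root -9; move last element 9 to root → [9, -1, -2, 7, 4, 1]
  9 vs smaller child -2 at index 2, swap → [-2, -1, 9, 7, 4, 1]
  9 vs only child 1 at index 5, swap → [-2, -1, 1, 7, 4, 9]
extract-min #5 returns -2:
  remove root -2; move last element 9 to root → [9, -1, 1, 7, 4]
  9 vs smaller child -1 at index 1, swap → [-1, 9, 1, 7, 4]
  9 vs smaller child 4 at index 4, swap → [-1, 4, 1, 7, 9]

[-1, 4, 1, 7, 9]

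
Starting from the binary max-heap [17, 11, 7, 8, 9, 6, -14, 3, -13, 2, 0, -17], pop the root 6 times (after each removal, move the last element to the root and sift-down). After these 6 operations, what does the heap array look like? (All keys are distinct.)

[3, 2, -13, 0, -14, -17]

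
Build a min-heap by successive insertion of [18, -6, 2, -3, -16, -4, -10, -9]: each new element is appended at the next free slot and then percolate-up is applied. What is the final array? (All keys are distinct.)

[-16, -9, -10, -6, -3, 2, -4, 18]

Insert 18:
  append 18 at index 0 → [18] (no swap needed)
Insert -6:
  append -6 at index 1 → [18, -6]
  -6 < parent 18 at index 0, swap → [-6, 18]
Insert 2:
  append 2 at index 2 → [-6, 18, 2] (no swap needed)
Insert -3:
  append -3 at index 3 → [-6, 18, 2, -3]
  -3 < parent 18 at index 1, swap → [-6, -3, 2, 18]
Insert -16:
  append -16 at index 4 → [-6, -3, 2, 18, -16]
  -16 < parent -3 at index 1, swap → [-6, -16, 2, 18, -3]
  -16 < parent -6 at index 0, swap → [-16, -6, 2, 18, -3]
Insert -4:
  append -4 at index 5 → [-16, -6, 2, 18, -3, -4]
  -4 < parent 2 at index 2, swap → [-16, -6, -4, 18, -3, 2]
Insert -10:
  append -10 at index 6 → [-16, -6, -4, 18, -3, 2, -10]
  -10 < parent -4 at index 2, swap → [-16, -6, -10, 18, -3, 2, -4]
Insert -9:
  append -9 at index 7 → [-16, -6, -10, 18, -3, 2, -4, -9]
  -9 < parent 18 at index 3, swap → [-16, -6, -10, -9, -3, 2, -4, 18]
  -9 < parent -6 at index 1, swap → [-16, -9, -10, -6, -3, 2, -4, 18]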